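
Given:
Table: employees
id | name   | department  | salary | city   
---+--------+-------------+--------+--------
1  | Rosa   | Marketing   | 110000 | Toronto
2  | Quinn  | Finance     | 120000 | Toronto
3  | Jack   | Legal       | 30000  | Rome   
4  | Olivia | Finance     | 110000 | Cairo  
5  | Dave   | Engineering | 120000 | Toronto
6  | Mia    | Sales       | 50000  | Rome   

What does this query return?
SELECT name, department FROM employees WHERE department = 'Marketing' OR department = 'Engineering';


Filtering: department = 'Marketing' OR 'Engineering'
Matching: 2 rows

2 rows:
Rosa, Marketing
Dave, Engineering


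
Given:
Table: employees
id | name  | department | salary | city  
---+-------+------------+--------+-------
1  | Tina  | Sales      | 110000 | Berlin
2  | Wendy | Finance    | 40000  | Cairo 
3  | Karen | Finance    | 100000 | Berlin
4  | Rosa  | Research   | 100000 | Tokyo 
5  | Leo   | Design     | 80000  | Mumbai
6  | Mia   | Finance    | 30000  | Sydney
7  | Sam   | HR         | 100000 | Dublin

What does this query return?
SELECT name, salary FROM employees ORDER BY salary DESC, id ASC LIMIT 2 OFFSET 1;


Sort by salary DESC (id ASC tiebreak), then skip 1 and take 2
Rows 2 through 3

2 rows:
Karen, 100000
Rosa, 100000


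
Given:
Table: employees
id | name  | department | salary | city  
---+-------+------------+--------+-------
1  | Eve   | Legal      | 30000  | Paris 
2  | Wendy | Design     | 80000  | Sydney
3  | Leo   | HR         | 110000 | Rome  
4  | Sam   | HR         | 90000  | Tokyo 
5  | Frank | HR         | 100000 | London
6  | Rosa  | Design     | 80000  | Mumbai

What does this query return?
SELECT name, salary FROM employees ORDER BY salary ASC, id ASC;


Sorting by salary ASC, then id ASC for ties

6 rows:
Eve, 30000
Wendy, 80000
Rosa, 80000
Sam, 90000
Frank, 100000
Leo, 110000


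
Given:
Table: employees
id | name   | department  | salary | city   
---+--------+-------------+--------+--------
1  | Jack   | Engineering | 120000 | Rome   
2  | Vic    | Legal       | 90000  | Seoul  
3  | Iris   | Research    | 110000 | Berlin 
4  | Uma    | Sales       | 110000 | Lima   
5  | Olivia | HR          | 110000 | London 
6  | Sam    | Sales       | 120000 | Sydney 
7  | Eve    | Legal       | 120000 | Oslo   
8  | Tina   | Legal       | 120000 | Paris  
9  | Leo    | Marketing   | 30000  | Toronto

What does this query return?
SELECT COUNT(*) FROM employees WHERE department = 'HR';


Counting rows where department = 'HR'
  Olivia -> MATCH


1


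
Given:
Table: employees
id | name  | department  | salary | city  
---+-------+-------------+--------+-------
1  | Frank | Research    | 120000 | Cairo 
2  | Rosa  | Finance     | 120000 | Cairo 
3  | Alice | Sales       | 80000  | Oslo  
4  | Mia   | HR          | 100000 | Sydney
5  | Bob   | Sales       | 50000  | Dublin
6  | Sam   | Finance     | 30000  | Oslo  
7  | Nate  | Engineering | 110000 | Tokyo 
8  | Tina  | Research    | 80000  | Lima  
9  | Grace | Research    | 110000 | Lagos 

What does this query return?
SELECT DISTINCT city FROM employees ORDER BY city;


All 'city' values (row order): Cairo, Cairo, Oslo, Sydney, Dublin, Oslo, Tokyo, Lima, Lagos
Removing duplicates leaves 7 unique value(s).

7 values:
Cairo
Dublin
Lagos
Lima
Oslo
Sydney
Tokyo


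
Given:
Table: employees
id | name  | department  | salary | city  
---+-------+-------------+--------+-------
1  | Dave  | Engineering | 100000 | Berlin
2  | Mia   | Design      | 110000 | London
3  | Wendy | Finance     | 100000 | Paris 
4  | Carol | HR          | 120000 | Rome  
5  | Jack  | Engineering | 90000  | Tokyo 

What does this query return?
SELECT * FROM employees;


SELECT * returns all 5 rows with all columns

5 rows:
1, Dave, Engineering, 100000, Berlin
2, Mia, Design, 110000, London
3, Wendy, Finance, 100000, Paris
4, Carol, HR, 120000, Rome
5, Jack, Engineering, 90000, Tokyo


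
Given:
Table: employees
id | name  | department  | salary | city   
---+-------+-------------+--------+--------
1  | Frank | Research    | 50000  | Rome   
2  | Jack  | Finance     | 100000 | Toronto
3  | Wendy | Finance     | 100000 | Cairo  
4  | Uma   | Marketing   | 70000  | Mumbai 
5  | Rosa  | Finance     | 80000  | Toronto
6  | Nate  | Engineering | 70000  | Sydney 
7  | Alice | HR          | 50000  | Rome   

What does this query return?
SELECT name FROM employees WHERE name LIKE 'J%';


LIKE 'J%' matches names starting with 'J'
Matching: 1

1 rows:
Jack


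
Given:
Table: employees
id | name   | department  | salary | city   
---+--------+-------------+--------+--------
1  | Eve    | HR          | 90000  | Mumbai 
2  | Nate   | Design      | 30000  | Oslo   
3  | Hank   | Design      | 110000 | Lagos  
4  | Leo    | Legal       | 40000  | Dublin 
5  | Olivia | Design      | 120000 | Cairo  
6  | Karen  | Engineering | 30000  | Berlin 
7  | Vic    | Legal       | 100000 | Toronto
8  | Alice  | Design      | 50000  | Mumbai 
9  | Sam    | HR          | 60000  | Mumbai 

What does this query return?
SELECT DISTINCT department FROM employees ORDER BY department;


All 'department' values (row order): HR, Design, Design, Legal, Design, Engineering, Legal, Design, HR
Removing duplicates leaves 4 unique value(s).

4 values:
Design
Engineering
HR
Legal


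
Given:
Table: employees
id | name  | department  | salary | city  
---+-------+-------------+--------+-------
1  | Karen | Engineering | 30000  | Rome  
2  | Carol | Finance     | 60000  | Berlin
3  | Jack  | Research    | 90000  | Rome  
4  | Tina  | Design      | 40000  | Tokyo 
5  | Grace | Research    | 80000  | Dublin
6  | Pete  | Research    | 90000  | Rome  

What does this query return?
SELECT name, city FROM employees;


Projecting columns: name, city

6 rows:
Karen, Rome
Carol, Berlin
Jack, Rome
Tina, Tokyo
Grace, Dublin
Pete, Rome


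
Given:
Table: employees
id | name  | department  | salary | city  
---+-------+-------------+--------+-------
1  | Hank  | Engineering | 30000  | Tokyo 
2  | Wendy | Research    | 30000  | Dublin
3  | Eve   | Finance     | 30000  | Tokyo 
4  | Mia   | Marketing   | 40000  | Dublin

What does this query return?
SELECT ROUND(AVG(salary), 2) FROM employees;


SUM(salary) = 130000
COUNT = 4
ROUND(AVG, 2) = ROUND(130000 / 4, 2) = 32500.0

32500.0


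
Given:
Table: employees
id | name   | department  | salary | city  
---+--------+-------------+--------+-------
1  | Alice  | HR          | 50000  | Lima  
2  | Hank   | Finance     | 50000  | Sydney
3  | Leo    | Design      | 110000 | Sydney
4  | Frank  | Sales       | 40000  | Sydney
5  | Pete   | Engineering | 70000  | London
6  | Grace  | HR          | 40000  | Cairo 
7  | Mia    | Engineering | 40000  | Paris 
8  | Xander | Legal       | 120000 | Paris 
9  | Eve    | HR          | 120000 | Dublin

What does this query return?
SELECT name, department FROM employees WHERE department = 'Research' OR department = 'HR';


Filtering: department = 'Research' OR 'HR'
Matching: 3 rows

3 rows:
Alice, HR
Grace, HR
Eve, HR


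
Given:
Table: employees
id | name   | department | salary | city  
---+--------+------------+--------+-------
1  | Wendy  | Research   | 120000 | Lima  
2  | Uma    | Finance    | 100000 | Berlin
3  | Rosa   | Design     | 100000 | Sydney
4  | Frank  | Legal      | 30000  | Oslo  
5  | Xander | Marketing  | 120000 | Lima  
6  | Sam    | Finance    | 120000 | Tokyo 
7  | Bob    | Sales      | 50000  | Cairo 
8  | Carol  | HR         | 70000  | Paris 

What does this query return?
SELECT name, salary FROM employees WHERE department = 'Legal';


Filtering: department = 'Legal'
Matching rows: 1

1 rows:
Frank, 30000


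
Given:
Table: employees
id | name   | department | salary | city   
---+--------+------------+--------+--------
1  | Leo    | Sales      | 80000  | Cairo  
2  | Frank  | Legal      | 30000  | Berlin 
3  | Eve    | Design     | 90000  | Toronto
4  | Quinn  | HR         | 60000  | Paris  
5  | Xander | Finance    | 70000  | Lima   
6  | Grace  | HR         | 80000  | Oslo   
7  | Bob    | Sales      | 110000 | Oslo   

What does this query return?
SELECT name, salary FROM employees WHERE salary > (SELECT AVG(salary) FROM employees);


Subquery: AVG(salary) = 74285.71
Filtering: salary > 74285.71
  Leo (80000) -> MATCH
  Eve (90000) -> MATCH
  Grace (80000) -> MATCH
  Bob (110000) -> MATCH


4 rows:
Leo, 80000
Eve, 90000
Grace, 80000
Bob, 110000


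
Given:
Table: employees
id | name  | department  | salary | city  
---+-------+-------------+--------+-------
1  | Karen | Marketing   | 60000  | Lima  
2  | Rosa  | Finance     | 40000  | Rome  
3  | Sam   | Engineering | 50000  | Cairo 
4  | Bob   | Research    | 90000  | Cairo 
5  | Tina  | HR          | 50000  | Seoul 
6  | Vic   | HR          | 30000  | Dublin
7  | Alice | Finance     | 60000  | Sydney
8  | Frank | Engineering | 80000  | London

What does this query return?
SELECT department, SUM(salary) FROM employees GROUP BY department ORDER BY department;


Summing salary within each department:
  Engineering: 50000 + 80000 = 130000
  Finance: 40000 + 60000 = 100000
  HR: 50000 + 30000 = 80000
  Marketing: 60000 = 60000
  Research: 90000 = 90000


5 groups:
Engineering, 130000
Finance, 100000
HR, 80000
Marketing, 60000
Research, 90000


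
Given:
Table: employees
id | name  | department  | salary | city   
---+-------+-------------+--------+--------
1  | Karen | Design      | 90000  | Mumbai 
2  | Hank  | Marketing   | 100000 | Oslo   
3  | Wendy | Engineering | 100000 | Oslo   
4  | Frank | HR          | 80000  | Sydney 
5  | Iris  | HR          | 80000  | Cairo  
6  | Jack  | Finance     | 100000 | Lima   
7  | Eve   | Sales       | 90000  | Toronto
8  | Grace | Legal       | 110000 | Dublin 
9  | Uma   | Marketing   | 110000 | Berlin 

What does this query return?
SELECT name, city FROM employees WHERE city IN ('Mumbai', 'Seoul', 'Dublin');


Filtering: city IN ('Mumbai', 'Seoul', 'Dublin')
Matching: 2 rows

2 rows:
Karen, Mumbai
Grace, Dublin


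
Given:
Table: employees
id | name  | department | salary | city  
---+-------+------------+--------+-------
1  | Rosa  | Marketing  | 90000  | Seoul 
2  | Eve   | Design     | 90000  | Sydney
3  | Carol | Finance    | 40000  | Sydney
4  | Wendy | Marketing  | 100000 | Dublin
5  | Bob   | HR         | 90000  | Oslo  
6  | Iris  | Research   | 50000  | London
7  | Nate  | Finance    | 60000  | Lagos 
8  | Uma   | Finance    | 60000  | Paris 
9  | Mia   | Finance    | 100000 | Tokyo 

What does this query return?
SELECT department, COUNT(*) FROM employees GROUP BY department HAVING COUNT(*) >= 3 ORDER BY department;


Groups with count >= 3:
  Finance: 4 -> PASS
  Design: 1 -> filtered out
  HR: 1 -> filtered out
  Marketing: 2 -> filtered out
  Research: 1 -> filtered out


1 groups:
Finance, 4


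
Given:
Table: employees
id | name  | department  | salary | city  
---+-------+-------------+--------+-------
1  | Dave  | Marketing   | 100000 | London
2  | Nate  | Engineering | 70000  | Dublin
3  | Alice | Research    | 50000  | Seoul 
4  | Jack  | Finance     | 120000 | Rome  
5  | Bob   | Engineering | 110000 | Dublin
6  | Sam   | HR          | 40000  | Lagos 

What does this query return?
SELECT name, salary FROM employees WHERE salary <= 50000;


Filtering: salary <= 50000
Matching: 2 rows

2 rows:
Alice, 50000
Sam, 40000


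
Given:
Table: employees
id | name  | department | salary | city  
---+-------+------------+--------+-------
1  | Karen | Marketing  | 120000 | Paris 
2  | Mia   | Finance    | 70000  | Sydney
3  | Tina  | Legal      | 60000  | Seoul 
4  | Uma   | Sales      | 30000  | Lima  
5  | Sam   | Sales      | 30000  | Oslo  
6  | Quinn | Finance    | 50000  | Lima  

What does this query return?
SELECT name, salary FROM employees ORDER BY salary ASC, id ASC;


Sorting by salary ASC, then id ASC for ties

6 rows:
Uma, 30000
Sam, 30000
Quinn, 50000
Tina, 60000
Mia, 70000
Karen, 120000


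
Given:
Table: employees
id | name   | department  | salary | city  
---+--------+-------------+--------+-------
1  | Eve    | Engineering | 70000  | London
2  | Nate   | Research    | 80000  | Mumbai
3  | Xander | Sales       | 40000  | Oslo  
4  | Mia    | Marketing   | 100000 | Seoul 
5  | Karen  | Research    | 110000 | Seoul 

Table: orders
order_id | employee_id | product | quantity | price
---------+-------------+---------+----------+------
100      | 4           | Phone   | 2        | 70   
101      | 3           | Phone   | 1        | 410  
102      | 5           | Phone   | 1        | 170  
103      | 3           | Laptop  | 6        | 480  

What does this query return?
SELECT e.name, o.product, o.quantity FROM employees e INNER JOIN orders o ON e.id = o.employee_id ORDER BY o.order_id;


Joining employees.id = orders.employee_id:
  employee Mia (id=4) -> order Phone
  employee Xander (id=3) -> order Phone
  employee Karen (id=5) -> order Phone
  employee Xander (id=3) -> order Laptop


4 rows:
Mia, Phone, 2
Xander, Phone, 1
Karen, Phone, 1
Xander, Laptop, 6


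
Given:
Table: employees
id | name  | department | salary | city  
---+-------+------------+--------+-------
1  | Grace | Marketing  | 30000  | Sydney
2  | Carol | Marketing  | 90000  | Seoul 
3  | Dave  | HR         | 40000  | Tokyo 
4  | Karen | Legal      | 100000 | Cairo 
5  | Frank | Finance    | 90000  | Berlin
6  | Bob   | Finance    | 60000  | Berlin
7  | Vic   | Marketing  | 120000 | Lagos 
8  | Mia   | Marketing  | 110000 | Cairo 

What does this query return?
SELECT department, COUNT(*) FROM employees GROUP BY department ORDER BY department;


Assigning each row to its department group:
  Grace -> Marketing
  Carol -> Marketing
  Dave -> HR
  Karen -> Legal
  Frank -> Finance
  Bob -> Finance
  Vic -> Marketing
  Mia -> Marketing


4 groups:
Finance, 2
HR, 1
Legal, 1
Marketing, 4


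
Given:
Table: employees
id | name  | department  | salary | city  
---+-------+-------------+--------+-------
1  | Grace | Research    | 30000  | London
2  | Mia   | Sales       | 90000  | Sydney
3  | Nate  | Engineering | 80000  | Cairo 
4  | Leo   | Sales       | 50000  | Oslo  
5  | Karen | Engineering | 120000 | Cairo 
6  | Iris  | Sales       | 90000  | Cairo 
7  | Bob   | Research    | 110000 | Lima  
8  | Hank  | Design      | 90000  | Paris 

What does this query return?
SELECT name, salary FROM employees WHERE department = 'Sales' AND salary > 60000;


Filtering: department = 'Sales' AND salary > 60000
Matching: 2 rows

2 rows:
Mia, 90000
Iris, 90000


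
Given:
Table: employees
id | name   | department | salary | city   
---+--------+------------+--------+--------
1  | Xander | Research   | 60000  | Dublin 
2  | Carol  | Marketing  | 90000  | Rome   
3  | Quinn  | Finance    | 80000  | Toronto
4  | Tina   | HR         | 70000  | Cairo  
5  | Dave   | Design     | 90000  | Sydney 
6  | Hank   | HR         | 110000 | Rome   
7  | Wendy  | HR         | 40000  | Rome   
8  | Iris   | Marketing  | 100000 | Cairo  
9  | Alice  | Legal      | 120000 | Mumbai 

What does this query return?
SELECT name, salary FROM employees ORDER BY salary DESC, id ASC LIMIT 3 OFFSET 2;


Sort by salary DESC (id ASC tiebreak), then skip 2 and take 3
Rows 3 through 5

3 rows:
Iris, 100000
Carol, 90000
Dave, 90000


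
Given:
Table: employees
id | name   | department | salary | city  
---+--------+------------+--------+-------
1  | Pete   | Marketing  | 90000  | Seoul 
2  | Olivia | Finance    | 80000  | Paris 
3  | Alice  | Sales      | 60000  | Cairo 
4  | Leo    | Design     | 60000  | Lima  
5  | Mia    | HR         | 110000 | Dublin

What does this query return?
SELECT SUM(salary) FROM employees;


SUM(salary) = 90000 + 80000 + 60000 + 60000 + 110000 = 400000

400000


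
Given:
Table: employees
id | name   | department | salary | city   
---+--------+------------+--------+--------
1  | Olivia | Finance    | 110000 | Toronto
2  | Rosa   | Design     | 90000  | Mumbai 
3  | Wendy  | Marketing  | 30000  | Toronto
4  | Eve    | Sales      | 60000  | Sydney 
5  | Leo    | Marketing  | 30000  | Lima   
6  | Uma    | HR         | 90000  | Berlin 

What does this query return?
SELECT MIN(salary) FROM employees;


Salaries: 110000, 90000, 30000, 60000, 30000, 90000
MIN = 30000

30000


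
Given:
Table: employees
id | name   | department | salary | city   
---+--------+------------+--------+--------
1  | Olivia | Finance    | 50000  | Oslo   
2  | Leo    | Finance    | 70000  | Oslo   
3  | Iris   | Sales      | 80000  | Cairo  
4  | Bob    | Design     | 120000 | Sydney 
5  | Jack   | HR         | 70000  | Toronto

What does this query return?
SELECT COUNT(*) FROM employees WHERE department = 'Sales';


Counting rows where department = 'Sales'
  Iris -> MATCH


1


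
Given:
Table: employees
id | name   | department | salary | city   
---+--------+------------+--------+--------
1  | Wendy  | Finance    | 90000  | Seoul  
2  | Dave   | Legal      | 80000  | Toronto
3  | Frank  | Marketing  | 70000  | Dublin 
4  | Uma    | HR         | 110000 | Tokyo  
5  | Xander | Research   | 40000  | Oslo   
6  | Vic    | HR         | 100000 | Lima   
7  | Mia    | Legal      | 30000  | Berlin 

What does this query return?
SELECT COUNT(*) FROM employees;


COUNT(*) counts all rows

7


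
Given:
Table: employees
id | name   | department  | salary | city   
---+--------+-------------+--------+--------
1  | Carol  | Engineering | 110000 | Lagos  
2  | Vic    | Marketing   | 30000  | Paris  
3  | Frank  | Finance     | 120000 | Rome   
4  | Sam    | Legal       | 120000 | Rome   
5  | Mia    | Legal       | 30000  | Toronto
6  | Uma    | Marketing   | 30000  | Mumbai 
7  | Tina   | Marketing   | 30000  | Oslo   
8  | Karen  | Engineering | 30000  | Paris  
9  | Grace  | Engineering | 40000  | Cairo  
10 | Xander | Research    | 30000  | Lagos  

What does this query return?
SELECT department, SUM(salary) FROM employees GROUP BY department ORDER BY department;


Summing salary within each department:
  Engineering: 110000 + 30000 + 40000 = 180000
  Finance: 120000 = 120000
  Legal: 120000 + 30000 = 150000
  Marketing: 30000 + 30000 + 30000 = 90000
  Research: 30000 = 30000


5 groups:
Engineering, 180000
Finance, 120000
Legal, 150000
Marketing, 90000
Research, 30000


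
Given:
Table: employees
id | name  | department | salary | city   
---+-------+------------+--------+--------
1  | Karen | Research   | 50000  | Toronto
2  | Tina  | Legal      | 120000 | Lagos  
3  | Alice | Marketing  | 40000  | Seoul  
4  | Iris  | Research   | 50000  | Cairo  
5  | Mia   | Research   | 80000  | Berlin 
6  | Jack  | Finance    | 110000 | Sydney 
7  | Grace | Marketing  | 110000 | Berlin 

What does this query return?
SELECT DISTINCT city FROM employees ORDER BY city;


All 'city' values (row order): Toronto, Lagos, Seoul, Cairo, Berlin, Sydney, Berlin
Removing duplicates leaves 6 unique value(s).

6 values:
Berlin
Cairo
Lagos
Seoul
Sydney
Toronto


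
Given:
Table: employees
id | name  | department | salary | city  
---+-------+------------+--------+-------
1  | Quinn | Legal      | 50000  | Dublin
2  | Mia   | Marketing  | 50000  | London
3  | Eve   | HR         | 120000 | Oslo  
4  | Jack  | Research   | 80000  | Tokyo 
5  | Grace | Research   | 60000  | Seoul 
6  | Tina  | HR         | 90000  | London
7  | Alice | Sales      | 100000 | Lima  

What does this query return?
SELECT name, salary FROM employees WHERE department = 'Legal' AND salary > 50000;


Filtering: department = 'Legal' AND salary > 50000
Matching: 0 rows

Empty result set (0 rows)


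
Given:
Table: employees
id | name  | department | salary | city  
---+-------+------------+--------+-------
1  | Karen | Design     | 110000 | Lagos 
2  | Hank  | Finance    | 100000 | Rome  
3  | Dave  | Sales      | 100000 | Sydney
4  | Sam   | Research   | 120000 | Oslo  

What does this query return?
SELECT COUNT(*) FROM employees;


COUNT(*) counts all rows

4


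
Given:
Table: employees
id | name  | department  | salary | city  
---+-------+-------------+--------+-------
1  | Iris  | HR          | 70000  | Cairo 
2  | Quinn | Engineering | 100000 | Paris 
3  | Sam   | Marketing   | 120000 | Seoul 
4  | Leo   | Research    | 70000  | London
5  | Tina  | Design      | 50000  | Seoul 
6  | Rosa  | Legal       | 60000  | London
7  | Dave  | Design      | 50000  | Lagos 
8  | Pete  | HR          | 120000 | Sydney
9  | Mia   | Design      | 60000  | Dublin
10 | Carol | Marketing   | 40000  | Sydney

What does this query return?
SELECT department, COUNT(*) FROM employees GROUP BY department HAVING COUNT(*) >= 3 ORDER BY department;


Groups with count >= 3:
  Design: 3 -> PASS
  Engineering: 1 -> filtered out
  HR: 2 -> filtered out
  Legal: 1 -> filtered out
  Marketing: 2 -> filtered out
  Research: 1 -> filtered out


1 groups:
Design, 3


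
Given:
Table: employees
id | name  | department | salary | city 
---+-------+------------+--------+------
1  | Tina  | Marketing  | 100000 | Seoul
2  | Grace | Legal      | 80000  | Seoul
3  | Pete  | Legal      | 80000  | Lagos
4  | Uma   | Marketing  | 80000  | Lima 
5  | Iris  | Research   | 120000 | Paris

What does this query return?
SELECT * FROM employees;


SELECT * returns all 5 rows with all columns

5 rows:
1, Tina, Marketing, 100000, Seoul
2, Grace, Legal, 80000, Seoul
3, Pete, Legal, 80000, Lagos
4, Uma, Marketing, 80000, Lima
5, Iris, Research, 120000, Paris


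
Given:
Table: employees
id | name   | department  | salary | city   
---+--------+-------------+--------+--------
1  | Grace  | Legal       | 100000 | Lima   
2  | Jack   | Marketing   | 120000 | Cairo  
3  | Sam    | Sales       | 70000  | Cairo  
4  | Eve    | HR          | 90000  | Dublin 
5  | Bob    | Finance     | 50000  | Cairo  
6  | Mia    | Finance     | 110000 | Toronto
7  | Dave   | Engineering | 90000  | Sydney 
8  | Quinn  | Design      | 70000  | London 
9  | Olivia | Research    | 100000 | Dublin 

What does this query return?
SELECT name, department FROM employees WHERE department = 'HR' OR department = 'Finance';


Filtering: department = 'HR' OR 'Finance'
Matching: 3 rows

3 rows:
Eve, HR
Bob, Finance
Mia, Finance


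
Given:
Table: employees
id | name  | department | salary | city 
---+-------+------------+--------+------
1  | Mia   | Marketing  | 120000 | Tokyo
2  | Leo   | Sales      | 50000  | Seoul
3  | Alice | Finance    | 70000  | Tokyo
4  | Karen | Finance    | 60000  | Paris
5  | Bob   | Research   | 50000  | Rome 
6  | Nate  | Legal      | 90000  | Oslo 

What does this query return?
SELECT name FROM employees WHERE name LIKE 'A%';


LIKE 'A%' matches names starting with 'A'
Matching: 1

1 rows:
Alice


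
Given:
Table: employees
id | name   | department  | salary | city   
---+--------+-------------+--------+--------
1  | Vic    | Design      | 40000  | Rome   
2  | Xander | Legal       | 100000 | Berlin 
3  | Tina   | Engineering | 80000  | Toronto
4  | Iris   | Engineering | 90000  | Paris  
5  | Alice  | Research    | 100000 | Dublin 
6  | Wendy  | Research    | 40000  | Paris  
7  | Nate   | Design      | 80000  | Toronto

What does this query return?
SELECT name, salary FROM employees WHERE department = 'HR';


Filtering: department = 'HR'
Matching rows: 0

Empty result set (0 rows)


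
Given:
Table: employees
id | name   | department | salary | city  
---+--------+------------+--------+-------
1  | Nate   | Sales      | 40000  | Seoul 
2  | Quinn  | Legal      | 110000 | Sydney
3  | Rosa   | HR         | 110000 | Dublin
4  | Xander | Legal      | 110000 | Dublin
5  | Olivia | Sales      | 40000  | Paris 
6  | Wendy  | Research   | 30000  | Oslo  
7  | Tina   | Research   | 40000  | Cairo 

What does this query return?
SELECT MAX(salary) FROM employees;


Salaries: 40000, 110000, 110000, 110000, 40000, 30000, 40000
MAX = 110000

110000


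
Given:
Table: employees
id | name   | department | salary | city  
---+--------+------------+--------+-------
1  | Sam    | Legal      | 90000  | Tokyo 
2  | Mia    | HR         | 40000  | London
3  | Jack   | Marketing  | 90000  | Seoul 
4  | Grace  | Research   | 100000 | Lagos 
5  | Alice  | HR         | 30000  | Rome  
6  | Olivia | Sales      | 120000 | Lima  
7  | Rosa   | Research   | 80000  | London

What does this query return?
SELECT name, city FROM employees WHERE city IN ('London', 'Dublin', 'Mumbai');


Filtering: city IN ('London', 'Dublin', 'Mumbai')
Matching: 2 rows

2 rows:
Mia, London
Rosa, London


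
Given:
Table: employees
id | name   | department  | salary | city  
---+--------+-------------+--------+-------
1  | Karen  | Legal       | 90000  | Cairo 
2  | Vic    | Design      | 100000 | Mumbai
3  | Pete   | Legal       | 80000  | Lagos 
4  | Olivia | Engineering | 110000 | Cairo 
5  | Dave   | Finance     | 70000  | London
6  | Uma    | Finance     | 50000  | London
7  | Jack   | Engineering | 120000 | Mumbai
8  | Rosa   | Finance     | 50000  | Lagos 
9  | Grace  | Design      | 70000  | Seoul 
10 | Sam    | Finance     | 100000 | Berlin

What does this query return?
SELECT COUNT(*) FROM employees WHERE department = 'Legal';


Counting rows where department = 'Legal'
  Karen -> MATCH
  Pete -> MATCH


2


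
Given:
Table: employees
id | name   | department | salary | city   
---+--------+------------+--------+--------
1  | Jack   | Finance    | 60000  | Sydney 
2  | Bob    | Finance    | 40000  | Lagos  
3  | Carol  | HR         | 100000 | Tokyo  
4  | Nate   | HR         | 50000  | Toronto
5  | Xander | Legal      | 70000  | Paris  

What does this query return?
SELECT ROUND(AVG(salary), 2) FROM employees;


SUM(salary) = 320000
COUNT = 5
ROUND(AVG, 2) = ROUND(320000 / 5, 2) = 64000.0

64000.0


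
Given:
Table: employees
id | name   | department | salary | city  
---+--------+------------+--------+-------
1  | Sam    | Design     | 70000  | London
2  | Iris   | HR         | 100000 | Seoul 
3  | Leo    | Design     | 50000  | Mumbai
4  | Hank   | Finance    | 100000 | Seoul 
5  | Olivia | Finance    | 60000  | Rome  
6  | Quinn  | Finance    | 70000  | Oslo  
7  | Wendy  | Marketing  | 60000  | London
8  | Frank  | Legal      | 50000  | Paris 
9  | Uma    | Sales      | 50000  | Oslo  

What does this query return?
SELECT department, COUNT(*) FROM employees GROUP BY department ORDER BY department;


Assigning each row to its department group:
  Sam -> Design
  Iris -> HR
  Leo -> Design
  Hank -> Finance
  Olivia -> Finance
  Quinn -> Finance
  Wendy -> Marketing
  Frank -> Legal
  Uma -> Sales


6 groups:
Design, 2
Finance, 3
HR, 1
Legal, 1
Marketing, 1
Sales, 1


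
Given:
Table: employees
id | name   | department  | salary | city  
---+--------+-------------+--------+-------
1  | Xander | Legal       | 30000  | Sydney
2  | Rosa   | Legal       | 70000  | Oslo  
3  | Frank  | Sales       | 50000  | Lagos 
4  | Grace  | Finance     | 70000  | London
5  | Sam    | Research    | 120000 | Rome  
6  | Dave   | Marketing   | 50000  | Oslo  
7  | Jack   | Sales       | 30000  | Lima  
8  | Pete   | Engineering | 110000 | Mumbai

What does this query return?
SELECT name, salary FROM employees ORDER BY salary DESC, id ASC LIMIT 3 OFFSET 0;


Sort by salary DESC (id ASC tiebreak), then skip 0 and take 3
Rows 1 through 3

3 rows:
Sam, 120000
Pete, 110000
Rosa, 70000


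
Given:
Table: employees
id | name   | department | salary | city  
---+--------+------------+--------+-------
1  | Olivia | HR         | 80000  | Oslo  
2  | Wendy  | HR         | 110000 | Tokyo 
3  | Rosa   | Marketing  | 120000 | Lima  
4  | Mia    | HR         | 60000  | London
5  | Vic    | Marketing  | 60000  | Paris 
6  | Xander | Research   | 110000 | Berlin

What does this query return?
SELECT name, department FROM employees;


Projecting columns: name, department

6 rows:
Olivia, HR
Wendy, HR
Rosa, Marketing
Mia, HR
Vic, Marketing
Xander, Research


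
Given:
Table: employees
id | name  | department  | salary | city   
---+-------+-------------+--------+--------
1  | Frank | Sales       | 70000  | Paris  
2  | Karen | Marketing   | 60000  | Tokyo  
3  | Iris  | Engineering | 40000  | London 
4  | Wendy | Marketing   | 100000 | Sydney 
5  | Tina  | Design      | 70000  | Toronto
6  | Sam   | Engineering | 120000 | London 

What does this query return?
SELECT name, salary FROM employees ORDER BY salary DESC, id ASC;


Sorting by salary DESC, then id ASC for ties

6 rows:
Sam, 120000
Wendy, 100000
Frank, 70000
Tina, 70000
Karen, 60000
Iris, 40000


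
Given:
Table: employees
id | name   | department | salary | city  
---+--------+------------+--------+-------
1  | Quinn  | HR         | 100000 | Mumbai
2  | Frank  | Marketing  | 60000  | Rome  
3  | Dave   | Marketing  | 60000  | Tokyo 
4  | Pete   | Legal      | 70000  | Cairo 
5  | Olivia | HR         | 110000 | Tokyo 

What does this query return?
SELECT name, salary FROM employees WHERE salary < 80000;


Filtering: salary < 80000
Matching: 3 rows

3 rows:
Frank, 60000
Dave, 60000
Pete, 70000


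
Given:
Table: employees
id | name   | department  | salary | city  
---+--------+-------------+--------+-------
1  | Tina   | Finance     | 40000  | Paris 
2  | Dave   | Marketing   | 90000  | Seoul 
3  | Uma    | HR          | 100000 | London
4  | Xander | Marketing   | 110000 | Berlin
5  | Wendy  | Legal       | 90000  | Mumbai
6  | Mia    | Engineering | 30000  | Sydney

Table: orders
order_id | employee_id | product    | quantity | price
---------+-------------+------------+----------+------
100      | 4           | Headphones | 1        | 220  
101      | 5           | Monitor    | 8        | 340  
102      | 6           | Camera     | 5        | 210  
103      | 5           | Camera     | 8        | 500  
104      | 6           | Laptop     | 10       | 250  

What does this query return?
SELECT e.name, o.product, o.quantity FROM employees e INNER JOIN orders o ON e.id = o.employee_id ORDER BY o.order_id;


Joining employees.id = orders.employee_id:
  employee Xander (id=4) -> order Headphones
  employee Wendy (id=5) -> order Monitor
  employee Mia (id=6) -> order Camera
  employee Wendy (id=5) -> order Camera
  employee Mia (id=6) -> order Laptop


5 rows:
Xander, Headphones, 1
Wendy, Monitor, 8
Mia, Camera, 5
Wendy, Camera, 8
Mia, Laptop, 10


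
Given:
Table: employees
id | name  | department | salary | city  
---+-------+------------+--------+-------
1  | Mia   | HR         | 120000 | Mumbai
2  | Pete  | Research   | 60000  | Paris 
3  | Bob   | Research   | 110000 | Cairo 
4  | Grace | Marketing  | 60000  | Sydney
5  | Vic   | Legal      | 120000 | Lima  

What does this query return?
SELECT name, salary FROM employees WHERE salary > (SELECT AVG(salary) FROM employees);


Subquery: AVG(salary) = 94000.0
Filtering: salary > 94000.0
  Mia (120000) -> MATCH
  Bob (110000) -> MATCH
  Vic (120000) -> MATCH


3 rows:
Mia, 120000
Bob, 110000
Vic, 120000


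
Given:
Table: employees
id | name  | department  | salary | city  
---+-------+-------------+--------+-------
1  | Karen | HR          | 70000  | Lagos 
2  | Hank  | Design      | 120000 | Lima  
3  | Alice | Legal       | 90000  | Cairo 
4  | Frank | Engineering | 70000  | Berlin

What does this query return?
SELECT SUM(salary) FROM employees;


SUM(salary) = 70000 + 120000 + 90000 + 70000 = 350000

350000


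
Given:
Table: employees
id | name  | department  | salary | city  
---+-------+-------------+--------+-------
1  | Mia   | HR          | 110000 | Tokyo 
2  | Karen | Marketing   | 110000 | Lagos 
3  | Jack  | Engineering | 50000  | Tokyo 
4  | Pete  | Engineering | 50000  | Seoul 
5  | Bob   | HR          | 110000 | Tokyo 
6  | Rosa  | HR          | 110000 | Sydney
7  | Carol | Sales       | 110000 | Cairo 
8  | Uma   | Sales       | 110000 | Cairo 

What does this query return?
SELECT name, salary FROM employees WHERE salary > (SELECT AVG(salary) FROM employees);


Subquery: AVG(salary) = 95000.0
Filtering: salary > 95000.0
  Mia (110000) -> MATCH
  Karen (110000) -> MATCH
  Bob (110000) -> MATCH
  Rosa (110000) -> MATCH
  Carol (110000) -> MATCH
  Uma (110000) -> MATCH


6 rows:
Mia, 110000
Karen, 110000
Bob, 110000
Rosa, 110000
Carol, 110000
Uma, 110000


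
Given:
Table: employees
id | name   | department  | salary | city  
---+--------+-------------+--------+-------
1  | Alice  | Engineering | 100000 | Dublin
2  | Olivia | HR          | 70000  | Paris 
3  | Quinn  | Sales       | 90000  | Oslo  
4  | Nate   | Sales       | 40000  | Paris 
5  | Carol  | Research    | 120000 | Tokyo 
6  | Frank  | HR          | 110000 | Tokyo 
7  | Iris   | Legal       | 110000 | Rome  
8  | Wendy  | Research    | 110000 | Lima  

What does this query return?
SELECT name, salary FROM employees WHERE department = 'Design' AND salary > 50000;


Filtering: department = 'Design' AND salary > 50000
Matching: 0 rows

Empty result set (0 rows)


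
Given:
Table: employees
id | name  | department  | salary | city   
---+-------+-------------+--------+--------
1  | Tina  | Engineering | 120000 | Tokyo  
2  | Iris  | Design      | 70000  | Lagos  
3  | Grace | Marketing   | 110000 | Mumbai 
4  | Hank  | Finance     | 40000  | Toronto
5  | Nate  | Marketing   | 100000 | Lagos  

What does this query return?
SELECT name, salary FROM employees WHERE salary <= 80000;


Filtering: salary <= 80000
Matching: 2 rows

2 rows:
Iris, 70000
Hank, 40000


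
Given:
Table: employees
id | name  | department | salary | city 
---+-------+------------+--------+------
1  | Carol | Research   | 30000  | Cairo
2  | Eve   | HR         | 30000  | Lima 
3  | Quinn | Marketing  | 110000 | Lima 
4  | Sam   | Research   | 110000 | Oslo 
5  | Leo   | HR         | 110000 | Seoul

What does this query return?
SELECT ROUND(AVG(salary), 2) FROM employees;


SUM(salary) = 390000
COUNT = 5
ROUND(AVG, 2) = ROUND(390000 / 5, 2) = 78000.0

78000.0


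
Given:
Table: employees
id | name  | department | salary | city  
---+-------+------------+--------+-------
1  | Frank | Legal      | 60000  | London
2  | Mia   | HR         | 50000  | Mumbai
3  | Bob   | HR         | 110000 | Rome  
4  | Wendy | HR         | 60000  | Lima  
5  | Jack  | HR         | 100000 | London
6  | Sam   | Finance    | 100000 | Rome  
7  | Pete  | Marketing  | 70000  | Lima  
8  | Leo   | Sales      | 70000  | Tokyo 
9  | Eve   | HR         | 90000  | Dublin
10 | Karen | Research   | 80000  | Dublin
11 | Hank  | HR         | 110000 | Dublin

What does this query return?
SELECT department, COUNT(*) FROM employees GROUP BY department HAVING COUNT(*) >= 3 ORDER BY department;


Groups with count >= 3:
  HR: 6 -> PASS
  Finance: 1 -> filtered out
  Legal: 1 -> filtered out
  Marketing: 1 -> filtered out
  Research: 1 -> filtered out
  Sales: 1 -> filtered out


1 groups:
HR, 6


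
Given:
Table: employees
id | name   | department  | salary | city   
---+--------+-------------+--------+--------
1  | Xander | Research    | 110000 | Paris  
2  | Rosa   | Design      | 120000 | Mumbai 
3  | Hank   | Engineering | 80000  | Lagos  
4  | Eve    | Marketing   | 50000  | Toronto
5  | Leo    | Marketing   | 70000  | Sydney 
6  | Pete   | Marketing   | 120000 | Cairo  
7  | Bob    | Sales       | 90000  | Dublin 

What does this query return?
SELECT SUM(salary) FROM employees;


SUM(salary) = 110000 + 120000 + 80000 + 50000 + 70000 + 120000 + 90000 = 640000

640000


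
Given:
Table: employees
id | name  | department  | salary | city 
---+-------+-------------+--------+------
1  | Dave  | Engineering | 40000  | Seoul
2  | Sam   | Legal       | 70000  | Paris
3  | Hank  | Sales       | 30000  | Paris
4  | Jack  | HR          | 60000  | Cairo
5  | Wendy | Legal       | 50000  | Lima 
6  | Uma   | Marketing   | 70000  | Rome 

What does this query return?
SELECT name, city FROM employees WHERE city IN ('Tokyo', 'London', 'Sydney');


Filtering: city IN ('Tokyo', 'London', 'Sydney')
Matching: 0 rows

Empty result set (0 rows)


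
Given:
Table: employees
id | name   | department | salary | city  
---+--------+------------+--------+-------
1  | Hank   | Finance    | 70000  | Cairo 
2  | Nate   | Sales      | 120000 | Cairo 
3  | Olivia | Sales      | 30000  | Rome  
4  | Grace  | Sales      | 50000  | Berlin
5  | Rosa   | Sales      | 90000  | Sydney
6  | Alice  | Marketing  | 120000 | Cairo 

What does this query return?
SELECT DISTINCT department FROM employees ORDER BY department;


All 'department' values (row order): Finance, Sales, Sales, Sales, Sales, Marketing
Removing duplicates leaves 3 unique value(s).

3 values:
Finance
Marketing
Sales


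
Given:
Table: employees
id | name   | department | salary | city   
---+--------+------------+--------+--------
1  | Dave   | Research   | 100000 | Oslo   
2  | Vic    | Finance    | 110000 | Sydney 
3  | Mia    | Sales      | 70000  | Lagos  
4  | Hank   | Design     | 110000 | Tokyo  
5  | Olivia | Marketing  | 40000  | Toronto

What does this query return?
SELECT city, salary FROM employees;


Projecting columns: city, salary

5 rows:
Oslo, 100000
Sydney, 110000
Lagos, 70000
Tokyo, 110000
Toronto, 40000


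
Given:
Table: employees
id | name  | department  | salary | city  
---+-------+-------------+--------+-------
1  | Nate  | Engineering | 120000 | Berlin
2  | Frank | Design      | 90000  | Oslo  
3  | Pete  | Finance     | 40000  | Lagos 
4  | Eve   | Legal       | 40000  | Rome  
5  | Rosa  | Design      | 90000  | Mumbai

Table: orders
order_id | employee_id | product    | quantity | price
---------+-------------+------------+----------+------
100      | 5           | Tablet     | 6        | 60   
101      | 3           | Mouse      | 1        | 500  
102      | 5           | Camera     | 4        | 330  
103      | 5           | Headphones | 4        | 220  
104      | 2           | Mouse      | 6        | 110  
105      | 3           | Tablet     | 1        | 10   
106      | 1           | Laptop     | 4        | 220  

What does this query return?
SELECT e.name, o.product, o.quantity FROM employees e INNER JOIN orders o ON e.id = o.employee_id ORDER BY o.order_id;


Joining employees.id = orders.employee_id:
  employee Rosa (id=5) -> order Tablet
  employee Pete (id=3) -> order Mouse
  employee Rosa (id=5) -> order Camera
  employee Rosa (id=5) -> order Headphones
  employee Frank (id=2) -> order Mouse
  employee Pete (id=3) -> order Tablet
  employee Nate (id=1) -> order Laptop


7 rows:
Rosa, Tablet, 6
Pete, Mouse, 1
Rosa, Camera, 4
Rosa, Headphones, 4
Frank, Mouse, 6
Pete, Tablet, 1
Nate, Laptop, 4


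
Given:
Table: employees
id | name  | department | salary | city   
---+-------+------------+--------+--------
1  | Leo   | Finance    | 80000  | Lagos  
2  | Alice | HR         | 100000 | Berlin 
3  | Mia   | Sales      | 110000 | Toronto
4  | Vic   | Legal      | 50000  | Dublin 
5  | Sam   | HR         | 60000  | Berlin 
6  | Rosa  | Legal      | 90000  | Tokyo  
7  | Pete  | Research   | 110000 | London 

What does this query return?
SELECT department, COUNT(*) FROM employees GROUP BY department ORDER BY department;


Assigning each row to its department group:
  Leo -> Finance
  Alice -> HR
  Mia -> Sales
  Vic -> Legal
  Sam -> HR
  Rosa -> Legal
  Pete -> Research


5 groups:
Finance, 1
HR, 2
Legal, 2
Research, 1
Sales, 1


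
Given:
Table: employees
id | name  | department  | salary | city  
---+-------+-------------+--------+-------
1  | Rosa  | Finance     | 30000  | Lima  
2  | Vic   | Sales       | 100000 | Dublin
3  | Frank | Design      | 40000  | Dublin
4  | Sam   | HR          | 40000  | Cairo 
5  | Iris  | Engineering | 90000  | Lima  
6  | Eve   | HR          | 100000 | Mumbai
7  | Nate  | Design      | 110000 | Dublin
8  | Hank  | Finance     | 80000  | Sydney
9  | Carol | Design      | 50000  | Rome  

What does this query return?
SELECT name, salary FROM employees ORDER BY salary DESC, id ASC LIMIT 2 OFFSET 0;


Sort by salary DESC (id ASC tiebreak), then skip 0 and take 2
Rows 1 through 2

2 rows:
Nate, 110000
Vic, 100000


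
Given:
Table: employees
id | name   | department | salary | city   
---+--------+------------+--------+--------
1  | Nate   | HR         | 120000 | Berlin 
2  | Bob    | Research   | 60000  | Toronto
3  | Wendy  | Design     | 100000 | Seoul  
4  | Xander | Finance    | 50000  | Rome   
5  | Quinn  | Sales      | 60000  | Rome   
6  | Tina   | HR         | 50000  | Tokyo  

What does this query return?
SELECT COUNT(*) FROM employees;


COUNT(*) counts all rows

6
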